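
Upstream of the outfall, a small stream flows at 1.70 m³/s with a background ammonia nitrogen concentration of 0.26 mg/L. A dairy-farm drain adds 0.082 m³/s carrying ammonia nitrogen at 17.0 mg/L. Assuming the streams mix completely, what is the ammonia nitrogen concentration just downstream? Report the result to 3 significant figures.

1.03 mg/L

Conservation of mass: C = (1.700·0.2600 + 0.08200·17.00) / 1.782 = 1.836/1.782 = 1.030 mg/L.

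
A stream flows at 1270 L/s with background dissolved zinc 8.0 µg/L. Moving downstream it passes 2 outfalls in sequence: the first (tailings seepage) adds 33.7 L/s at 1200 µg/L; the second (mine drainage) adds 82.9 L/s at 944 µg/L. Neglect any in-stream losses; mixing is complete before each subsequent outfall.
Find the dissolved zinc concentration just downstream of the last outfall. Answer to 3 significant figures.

Outfall 1: combined Q = 1304 L/s; C = (1270·8.000 + 33.70·1200)/1304 = 38.81 µg/L.
Outfall 2: combined Q = 1387 L/s; C = (1304·38.81 + 82.90·944.0)/1387 = 92.93 µg/L.

92.9 µg/L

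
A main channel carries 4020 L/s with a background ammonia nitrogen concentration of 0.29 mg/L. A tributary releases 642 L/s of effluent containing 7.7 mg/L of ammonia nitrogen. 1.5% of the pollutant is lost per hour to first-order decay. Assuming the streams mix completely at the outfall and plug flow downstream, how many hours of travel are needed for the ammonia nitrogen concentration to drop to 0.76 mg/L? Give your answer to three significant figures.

36.0 h

Flow-weighted average: C = (4020·0.2900 + 642.0·7.700) / 4662 = 6109/4662 = 1.310 mg/L.
1.5%/h lost → k = −ln(1 − 0.015) = 0.01511 h⁻¹.
1.310·exp(−k·t) = 0.76 → t = ln(1.310/0.76)/k = 129800 s = 36.05 h.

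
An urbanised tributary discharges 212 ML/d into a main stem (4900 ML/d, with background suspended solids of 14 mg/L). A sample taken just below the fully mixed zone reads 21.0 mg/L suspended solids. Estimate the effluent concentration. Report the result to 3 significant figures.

183 mg/L

Mass balance: 4900·14.00 + 212.0·Cₑ = 5112·21.00
→ Cₑ = (5112·21.00 − 4900·14.00) / 212.0 = 182.8 mg/L.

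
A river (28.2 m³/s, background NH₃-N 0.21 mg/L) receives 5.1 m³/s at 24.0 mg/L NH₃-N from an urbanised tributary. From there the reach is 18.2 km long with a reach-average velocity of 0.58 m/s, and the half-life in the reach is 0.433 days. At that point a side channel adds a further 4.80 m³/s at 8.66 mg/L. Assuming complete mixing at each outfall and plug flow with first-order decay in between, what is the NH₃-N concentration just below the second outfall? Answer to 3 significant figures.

2.97 mg/L

Mass balance: C = (28.20·0.2100 + 5.100·24.00) / 33.30 = 128.3/33.30 = 3.854 mg/L; combined flow 33.30 m³/s.
Travel time t = 18.2·1000 / 0.58 = 31380 s = 8.716 h.
Half-life 0.433 d → k = ln 2 / 0.433 = 1.601 d⁻¹.
Applying C = C₀e^(−kt): 3.854 × 0.5591 = 2.155 mg/L.
Second outfall: C = (33.30·2.155 + 4.800·8.660)/38.10 = 2.974 mg/L.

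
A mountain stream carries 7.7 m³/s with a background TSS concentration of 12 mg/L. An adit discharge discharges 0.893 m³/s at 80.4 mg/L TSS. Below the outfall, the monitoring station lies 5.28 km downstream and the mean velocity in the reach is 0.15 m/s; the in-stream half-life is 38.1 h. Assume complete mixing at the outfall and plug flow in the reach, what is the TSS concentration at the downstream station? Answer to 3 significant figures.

16.0 mg/L

Conservation of mass: C = (7.700·12.00 + 0.8930·80.40) / 8.593 = 164.2/8.593 = 19.11 mg/L.
Travel time t = 5.28·1000 / 0.15 = 35200 s = 9.778 h.
Half-life 38.1 h → k = ln 2 / 38.1 = 0.01819 h⁻¹ = 0.4366 d⁻¹.
After decay, C = 19.11 × e^(−kt) = 19.11 × 0.8370 = 15.99 mg/L.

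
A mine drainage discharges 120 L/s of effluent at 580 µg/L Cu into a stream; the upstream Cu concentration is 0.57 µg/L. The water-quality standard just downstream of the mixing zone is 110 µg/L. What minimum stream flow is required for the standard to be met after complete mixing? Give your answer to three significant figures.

515 L/s

Set C_mix = 110: (Q·0.5700 + 120.0·580.0) / (Q + 120.0) = 110
→ Q = 120.0·(580.0 − 110)/(110 − 0.5700) = 515.4 L/s.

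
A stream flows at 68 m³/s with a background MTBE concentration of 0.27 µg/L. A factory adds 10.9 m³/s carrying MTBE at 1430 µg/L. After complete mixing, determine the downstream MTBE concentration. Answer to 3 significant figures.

Conservation of mass: C = (68.00·0.2700 + 10.90·1430) / 78.90 = 15610/78.90 = 197.8 µg/L.

198 µg/L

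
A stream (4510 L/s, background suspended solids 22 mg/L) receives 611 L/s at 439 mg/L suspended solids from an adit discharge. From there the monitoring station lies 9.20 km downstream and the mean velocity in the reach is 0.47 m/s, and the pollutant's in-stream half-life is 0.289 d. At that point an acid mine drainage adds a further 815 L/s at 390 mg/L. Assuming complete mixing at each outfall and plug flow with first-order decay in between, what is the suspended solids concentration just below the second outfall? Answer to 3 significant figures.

89.5 mg/L

Mixed concentration C = ΣQC/ΣQ = (4510·22.00 + 611.0·439.0) / 5121 = 367400/5121 = 71.75 mg/L; combined flow 5121 L/s.
Travel time t = 9.20·1000 / 0.47 = 19570 s = 5.437 h.
Half-life 0.289 d → k = ln 2 / 0.289 = 2.398 d⁻¹.
Decay over the reach: 71.75·exp(−kt) = 71.75·0.5808 = 41.67 mg/L.
At the second outfall, C = (5121·41.67 + 815.0·390.0) / (5121 + 815.0) = 89.50 mg/L.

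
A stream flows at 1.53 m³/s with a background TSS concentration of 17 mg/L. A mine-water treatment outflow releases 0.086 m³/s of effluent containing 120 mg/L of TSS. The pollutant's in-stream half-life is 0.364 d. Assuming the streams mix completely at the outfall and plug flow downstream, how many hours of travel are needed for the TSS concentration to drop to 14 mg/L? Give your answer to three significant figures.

5.97 h

After mixing, C = (1.530·17.00 + 0.08600·120.0) / 1.616 = 36.33/1.616 = 22.48 mg/L.
Half-life 0.364 d → k = ln 2 / 0.364 = 1.904 d⁻¹.
22.48·exp(−k·t) = 14 → t = ln(22.48/14)/k = 21490 s = 5.969 h.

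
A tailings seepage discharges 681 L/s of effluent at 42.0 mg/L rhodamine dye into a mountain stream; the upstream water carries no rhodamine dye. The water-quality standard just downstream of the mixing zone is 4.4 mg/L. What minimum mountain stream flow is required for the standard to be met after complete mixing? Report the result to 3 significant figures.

Set C_mix = 4.4: (Q·0 + 681.0·42.00) / (Q + 681.0) = 4.4
→ Q = 681.0·(42.00 − 4.4)/(4.4 − 0) = 5819 L/s.

5820 L/s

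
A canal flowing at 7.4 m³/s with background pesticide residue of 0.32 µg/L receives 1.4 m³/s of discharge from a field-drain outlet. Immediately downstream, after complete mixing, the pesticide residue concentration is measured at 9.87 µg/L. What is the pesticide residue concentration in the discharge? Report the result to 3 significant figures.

Mass balance: 7.400·0.3200 + 1.400·Cₑ = 8.800·9.870
→ Cₑ = (8.800·9.870 − 7.400·0.3200) / 1.400 = 60.35 µg/L.

60.3 µg/L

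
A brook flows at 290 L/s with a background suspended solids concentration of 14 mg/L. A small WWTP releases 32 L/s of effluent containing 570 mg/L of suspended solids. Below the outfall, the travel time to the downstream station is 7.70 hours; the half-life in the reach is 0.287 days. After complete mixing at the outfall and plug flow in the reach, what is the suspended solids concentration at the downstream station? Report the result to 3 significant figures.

Mixed concentration C = ΣQC/ΣQ = (290.0·14.00 + 32.00·570.0) / 322.0 = 22300/322.0 = 69.25 mg/L.
Half-life 0.287 d → k = ln 2 / 0.287 = 2.415 d⁻¹.
First-order decay: C = 69.25·exp(−k·t) = 69.25·0.4608 = 31.91 mg/L.

31.9 mg/L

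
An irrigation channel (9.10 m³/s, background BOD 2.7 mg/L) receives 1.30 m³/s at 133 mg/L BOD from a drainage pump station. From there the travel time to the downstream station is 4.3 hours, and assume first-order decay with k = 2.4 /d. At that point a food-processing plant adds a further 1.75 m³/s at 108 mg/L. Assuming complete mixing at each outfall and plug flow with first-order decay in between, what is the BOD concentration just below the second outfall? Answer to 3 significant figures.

26.1 mg/L

Mixed concentration C = ΣQC/ΣQ = (9.100·2.700 + 1.300·133.0) / 10.40 = 197.5/10.40 = 18.99 mg/L; combined flow 10.40 m³/s.
After decay, C = 18.99 × e^(−kt) = 18.99 × 0.6505 = 12.35 mg/L.
At the second outfall, C = (10.40·12.35 + 1.750·108.0) / (10.40 + 1.750) = 26.13 mg/L.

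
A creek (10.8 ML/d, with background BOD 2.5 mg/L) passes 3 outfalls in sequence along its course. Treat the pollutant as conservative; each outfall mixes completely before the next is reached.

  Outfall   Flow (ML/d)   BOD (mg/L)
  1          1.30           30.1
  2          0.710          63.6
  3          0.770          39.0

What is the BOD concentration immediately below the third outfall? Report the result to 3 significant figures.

10.4 mg/L

Outfall 1: combined Q = 12.10 ML/d; C = (10.80·2.500 + 1.300·30.10)/12.10 = 5.465 mg/L.
Outfall 2: combined Q = 12.81 ML/d; C = (12.10·5.465 + 0.7100·63.60)/12.81 = 8.687 mg/L.
Outfall 3: combined Q = 13.58 ML/d; C = (12.81·8.687 + 0.7700·39.00)/13.58 = 10.41 mg/L.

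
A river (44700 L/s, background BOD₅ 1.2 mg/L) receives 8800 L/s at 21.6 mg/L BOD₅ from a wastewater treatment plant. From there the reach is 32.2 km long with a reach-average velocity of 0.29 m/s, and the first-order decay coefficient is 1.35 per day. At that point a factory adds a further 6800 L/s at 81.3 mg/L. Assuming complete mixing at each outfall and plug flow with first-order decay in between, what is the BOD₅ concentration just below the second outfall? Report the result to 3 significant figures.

9.88 mg/L

Flow-weighted average: C = (44700·1.200 + 8800·21.60) / 53500 = 243700/53500 = 4.556 mg/L; combined flow 53500 L/s.
Travel time t = 32.2·1000 / 0.29 = 111000 s = 30.84 h.
First-order decay: C = 4.556·exp(−k·t) = 4.556·0.1764 = 0.8037 mg/L.
At the second outfall, C = (53500·0.8037 + 6800·81.30) / (53500 + 6800) = 9.881 mg/L.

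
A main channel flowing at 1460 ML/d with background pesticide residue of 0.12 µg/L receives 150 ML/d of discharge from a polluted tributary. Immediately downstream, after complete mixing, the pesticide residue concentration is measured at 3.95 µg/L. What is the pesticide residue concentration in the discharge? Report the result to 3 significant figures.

Mass balance: 1460·0.1200 + 150.0·Cₑ = 1610·3.950
→ Cₑ = (1610·3.950 − 1460·0.1200) / 150.0 = 41.23 µg/L.

41.2 µg/L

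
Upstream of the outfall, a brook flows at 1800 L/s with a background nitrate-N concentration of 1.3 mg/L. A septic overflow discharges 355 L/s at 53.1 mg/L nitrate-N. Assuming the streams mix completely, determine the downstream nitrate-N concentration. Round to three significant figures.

Conservation of mass: C = (1800·1.300 + 355.0·53.10) / 2155 = 21190/2155 = 9.833 mg/L.

9.83 mg/L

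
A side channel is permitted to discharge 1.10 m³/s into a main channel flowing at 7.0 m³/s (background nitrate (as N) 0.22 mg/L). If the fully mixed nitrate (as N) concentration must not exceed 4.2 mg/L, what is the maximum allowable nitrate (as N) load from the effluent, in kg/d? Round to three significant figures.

Mass balance at the limit: 7.000·0.2200 + 1.100·Cₑ = 8.100·4.2 → Cₑ = 29.53 mg/L.
Load = 1.100 m³/s × 29.53 g/m³ × 86 400 s/d = 2806 kg/d.

2810 kg/d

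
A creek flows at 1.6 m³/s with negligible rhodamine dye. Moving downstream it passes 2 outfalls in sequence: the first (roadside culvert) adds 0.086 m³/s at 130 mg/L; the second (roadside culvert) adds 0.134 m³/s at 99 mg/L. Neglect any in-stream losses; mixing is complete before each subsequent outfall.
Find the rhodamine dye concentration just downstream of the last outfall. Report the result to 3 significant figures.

Below outfall 1: Q → 1.686 m³/s, C = (1.600·0 + 0.08600·130.0)/1.686 = 6.631 mg/L.
Below outfall 2: Q → 1.820 m³/s, C = (1.686·6.631 + 0.1340·99.00)/1.820 = 13.43 mg/L.

13.4 mg/L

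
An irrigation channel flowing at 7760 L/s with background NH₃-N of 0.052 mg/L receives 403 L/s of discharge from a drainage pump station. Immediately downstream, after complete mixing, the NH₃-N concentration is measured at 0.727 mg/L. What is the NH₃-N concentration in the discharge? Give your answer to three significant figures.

13.7 mg/L

Mass balance: 7760·0.05200 + 403.0·Cₑ = 8163·0.7270
→ Cₑ = (8163·0.7270 − 7760·0.05200) / 403.0 = 13.72 mg/L.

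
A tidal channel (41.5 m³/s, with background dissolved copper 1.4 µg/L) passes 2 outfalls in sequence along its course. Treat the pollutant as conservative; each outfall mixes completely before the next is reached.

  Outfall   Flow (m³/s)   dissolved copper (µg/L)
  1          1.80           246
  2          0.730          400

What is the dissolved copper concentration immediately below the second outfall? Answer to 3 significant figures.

18.0 µg/L

Outfall 1: combined Q = 43.30 m³/s; C = (41.50·1.400 + 1.800·246.0)/43.30 = 11.57 µg/L.
Outfall 2: combined Q = 44.03 m³/s; C = (43.30·11.57 + 0.7300·400.0)/44.03 = 18.01 µg/L.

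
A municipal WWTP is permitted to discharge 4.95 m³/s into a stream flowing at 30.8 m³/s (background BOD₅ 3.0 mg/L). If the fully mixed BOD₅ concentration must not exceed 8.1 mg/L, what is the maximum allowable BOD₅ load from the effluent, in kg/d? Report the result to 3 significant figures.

17000 kg/d

Mass balance at the limit: 30.80·3.000 + 4.950·Cₑ = 35.75·8.1 → Cₑ = 39.83 mg/L.
Load = 4.950 m³/s × 39.83 g/m³ × 86 400 s/d = 17040 kg/d.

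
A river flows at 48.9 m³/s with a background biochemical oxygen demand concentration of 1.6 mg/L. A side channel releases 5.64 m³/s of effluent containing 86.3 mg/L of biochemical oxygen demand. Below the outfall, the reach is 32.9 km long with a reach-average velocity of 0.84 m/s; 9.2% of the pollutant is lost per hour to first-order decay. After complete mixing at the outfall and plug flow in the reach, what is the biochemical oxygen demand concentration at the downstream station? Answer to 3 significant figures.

Mixed concentration C = ΣQC/ΣQ = (48.90·1.600 + 5.640·86.30) / 54.54 = 565.0/54.54 = 10.36 mg/L.
Travel time t = 32.9·1000 / 0.84 = 39170 s = 10.88 h.
9.2%/h lost → k = −ln(1 − 0.092) = 0.09651 h⁻¹.
First-order decay: C = 10.36·exp(−k·t) = 10.36·0.3499 = 3.625 mg/L.

3.62 mg/L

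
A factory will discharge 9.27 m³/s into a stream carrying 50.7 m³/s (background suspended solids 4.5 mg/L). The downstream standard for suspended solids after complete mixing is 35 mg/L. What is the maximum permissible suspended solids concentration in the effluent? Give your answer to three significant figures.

202 mg/L

At the limit, (Qr·Cr + Qe·Cₑ)/(Qr + Qe) = 35:
Cₑ = (59.97·35 − 50.70·4.500) / 9.270 = 201.8 mg/L.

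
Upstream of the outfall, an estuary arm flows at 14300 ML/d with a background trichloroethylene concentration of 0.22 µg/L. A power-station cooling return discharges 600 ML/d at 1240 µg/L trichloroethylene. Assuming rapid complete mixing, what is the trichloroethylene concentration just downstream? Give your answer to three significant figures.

50.1 µg/L

After mixing, C = (14300·0.2200 + 600.0·1240) / 14900 = 747100/14900 = 50.14 µg/L.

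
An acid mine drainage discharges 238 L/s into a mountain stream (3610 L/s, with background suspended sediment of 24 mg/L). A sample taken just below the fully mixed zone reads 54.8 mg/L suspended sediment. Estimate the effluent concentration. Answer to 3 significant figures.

522 mg/L

Mass balance: 3610·24.00 + 238.0·Cₑ = 3848·54.80
→ Cₑ = (3848·54.80 − 3610·24.00) / 238.0 = 522.0 mg/L.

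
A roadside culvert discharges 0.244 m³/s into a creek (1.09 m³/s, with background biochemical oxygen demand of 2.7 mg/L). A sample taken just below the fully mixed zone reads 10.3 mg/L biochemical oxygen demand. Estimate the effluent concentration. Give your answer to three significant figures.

44.3 mg/L

Mass balance: 1.090·2.700 + 0.2440·Cₑ = 1.334·10.30
→ Cₑ = (1.334·10.30 − 1.090·2.700) / 0.2440 = 44.25 mg/L.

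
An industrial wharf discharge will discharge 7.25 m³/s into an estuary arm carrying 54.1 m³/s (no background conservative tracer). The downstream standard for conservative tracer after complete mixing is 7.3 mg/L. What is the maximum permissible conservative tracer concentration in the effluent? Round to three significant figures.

61.8 mg/L

At the limit, (Qr·Cr + Qe·Cₑ)/(Qr + Qe) = 7.3:
Cₑ = (61.35·7.3 − 54.10·0) / 7.250 = 61.77 mg/L.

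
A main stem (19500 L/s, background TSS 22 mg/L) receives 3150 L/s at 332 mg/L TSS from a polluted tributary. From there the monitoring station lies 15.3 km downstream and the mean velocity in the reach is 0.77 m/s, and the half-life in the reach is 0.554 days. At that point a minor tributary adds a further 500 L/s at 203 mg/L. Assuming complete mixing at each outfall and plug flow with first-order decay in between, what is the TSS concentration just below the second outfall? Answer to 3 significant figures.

Flow-weighted average: C = (19500·22.00 + 3150·332.0) / 22650 = 1475000/22650 = 65.11 mg/L; combined flow 22650 L/s.
Travel time t = 15.3·1000 / 0.77 = 19870 s = 5.519 h.
Half-life 0.554 d → k = ln 2 / 0.554 = 1.251 d⁻¹.
Applying C = C₀e^(−kt): 65.11 × 0.7500 = 48.83 mg/L.
Second outfall: C = (22650·48.83 + 500.0·203.0)/23150 = 52.16 mg/L.

52.2 mg/L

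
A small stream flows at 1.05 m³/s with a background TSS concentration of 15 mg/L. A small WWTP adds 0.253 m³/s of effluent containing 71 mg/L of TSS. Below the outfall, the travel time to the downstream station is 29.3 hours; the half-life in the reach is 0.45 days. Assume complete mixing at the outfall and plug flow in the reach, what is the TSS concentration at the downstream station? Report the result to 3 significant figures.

Conservation of mass: C = (1.050·15.00 + 0.2530·71.00) / 1.303 = 33.71/1.303 = 25.87 mg/L.
Half-life 0.45 d → k = ln 2 / 0.45 = 1.540 d⁻¹.
First-order decay: C = 25.87·exp(−k·t) = 25.87·0.1525 = 3.946 mg/L.

3.95 mg/L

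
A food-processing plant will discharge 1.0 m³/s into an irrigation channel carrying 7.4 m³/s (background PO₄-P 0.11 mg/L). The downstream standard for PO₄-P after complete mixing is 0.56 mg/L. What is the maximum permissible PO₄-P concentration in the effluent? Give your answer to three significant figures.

At the limit, (Qr·Cr + Qe·Cₑ)/(Qr + Qe) = 0.56:
Cₑ = (8.400·0.56 − 7.400·0.1100) / 1.000 = 3.890 mg/L.

3.89 mg/L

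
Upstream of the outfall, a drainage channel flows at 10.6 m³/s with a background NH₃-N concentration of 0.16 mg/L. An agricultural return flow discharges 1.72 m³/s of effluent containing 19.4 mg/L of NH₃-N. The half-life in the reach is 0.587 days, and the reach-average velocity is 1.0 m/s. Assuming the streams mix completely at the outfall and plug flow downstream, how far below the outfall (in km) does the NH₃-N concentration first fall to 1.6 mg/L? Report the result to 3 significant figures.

Flow-weighted average: C = (10.60·0.1600 + 1.720·19.40) / 12.32 = 35.06/12.32 = 2.846 mg/L.
Half-life 0.587 d → k = ln 2 / 0.587 = 1.181 d⁻¹.
Set 2.846·exp(−k·t) = 1.6 → t = ln(2.846/1.6)/k = 42140 s = 11.71 h.
Distance = v·t = 1.0·42140 = 42140 m = 42.14 km.

42.1 km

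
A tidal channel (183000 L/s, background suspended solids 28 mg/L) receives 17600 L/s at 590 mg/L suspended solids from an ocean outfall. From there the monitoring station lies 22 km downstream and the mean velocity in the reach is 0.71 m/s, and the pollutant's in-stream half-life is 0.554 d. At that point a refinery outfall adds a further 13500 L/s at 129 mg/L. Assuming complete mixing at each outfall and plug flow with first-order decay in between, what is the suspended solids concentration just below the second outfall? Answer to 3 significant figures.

Mass balance: C = (183000·28.00 + 17600·590.0) / 200600 = 15510000/200600 = 77.31 mg/L; combined flow 200600 L/s.
Travel time t = 22·1000 / 0.71 = 30990 s = 8.607 h.
Half-life 0.554 d → k = ln 2 / 0.554 = 1.251 d⁻¹.
First-order decay: C = 77.31·exp(−k·t) = 77.31·0.6385 = 49.36 mg/L.
Second outfall: C = (200600·49.36 + 13500·129.0)/214100 = 54.38 mg/L.

54.4 mg/L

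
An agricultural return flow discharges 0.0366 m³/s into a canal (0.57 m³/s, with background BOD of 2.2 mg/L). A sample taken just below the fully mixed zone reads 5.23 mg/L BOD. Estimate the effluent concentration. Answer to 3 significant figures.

52.4 mg/L

Mass balance: 0.5700·2.200 + 0.03660·Cₑ = 0.6066·5.230
→ Cₑ = (0.6066·5.230 − 0.5700·2.200) / 0.03660 = 52.42 mg/L.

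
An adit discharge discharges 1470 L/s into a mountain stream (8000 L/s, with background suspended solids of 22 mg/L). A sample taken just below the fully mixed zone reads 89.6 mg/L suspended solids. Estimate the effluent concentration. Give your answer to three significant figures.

Mass balance: 8000·22.00 + 1470·Cₑ = 9470·89.60
→ Cₑ = (9470·89.60 − 8000·22.00) / 1470 = 457.5 mg/L.

457 mg/L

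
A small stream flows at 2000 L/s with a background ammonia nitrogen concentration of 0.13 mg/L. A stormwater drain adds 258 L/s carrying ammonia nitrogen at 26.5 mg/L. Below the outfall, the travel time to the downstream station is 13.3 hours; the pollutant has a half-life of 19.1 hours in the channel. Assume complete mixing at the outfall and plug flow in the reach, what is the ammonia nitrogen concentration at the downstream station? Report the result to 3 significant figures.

1.94 mg/L

Conservation of mass: C = (2000·0.1300 + 258.0·26.50) / 2258 = 7097/2258 = 3.143 mg/L.
Half-life 19.1 h → k = ln 2 / 19.1 = 0.03629 h⁻¹ = 0.8710 d⁻¹.
First-order decay: C = 3.143·exp(−k·t) = 3.143·0.6171 = 1.940 mg/L.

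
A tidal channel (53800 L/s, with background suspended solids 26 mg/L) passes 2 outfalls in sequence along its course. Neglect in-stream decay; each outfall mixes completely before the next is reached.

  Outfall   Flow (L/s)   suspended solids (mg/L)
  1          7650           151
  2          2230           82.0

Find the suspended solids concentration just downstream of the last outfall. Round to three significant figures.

After outfall 1: Q = 53800 + 7650 = 61450 L/s; C = (53800·26.00 + 7650·151.0)/61450 = 41.56 mg/L.
After outfall 2: Q = 61450 + 2230 = 63680 L/s; C = (61450·41.56 + 2230·82.00)/63680 = 42.98 mg/L.

43.0 mg/L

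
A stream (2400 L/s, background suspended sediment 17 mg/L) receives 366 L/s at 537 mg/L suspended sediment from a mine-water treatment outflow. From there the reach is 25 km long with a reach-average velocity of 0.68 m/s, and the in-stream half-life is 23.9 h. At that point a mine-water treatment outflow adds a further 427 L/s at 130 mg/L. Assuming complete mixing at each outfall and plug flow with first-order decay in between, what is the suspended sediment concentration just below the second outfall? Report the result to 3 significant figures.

Mixed concentration C = ΣQC/ΣQ = (2400·17.00 + 366.0·537.0) / 2766 = 237300/2766 = 85.81 mg/L; combined flow 2766 L/s.
Travel time t = 25·1000 / 0.68 = 36760 s = 10.21 h.
Half-life 23.9 h → k = ln 2 / 23.9 = 0.02900 h⁻¹ = 0.6960 d⁻¹.
Applying C = C₀e^(−kt): 85.81 × 0.7437 = 63.81 mg/L.
At the second outfall, C = (2766·63.81 + 427.0·130.0) / (2766 + 427.0) = 72.66 mg/L.

72.7 mg/L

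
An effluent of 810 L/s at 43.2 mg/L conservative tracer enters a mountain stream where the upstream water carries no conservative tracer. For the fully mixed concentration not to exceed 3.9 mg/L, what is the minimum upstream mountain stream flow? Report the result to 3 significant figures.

8160 L/s

Set C_mix = 3.9: (Q·0 + 810.0·43.20) / (Q + 810.0) = 3.9
→ Q = 810.0·(43.20 − 3.9)/(3.9 − 0) = 8162 L/s.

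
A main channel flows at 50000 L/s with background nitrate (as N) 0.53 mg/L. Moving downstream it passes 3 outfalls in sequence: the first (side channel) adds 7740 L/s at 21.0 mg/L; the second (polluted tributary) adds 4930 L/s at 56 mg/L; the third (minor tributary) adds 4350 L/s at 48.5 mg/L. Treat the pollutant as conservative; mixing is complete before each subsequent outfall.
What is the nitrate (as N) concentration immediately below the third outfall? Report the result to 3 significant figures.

After outfall 1: Q = 50000 + 7740 = 57740 L/s; C = (50000·0.5300 + 7740·21.00)/57740 = 3.274 mg/L.
After outfall 2: Q = 57740 + 4930 = 62670 L/s; C = (57740·3.274 + 4930·56.00)/62670 = 7.422 mg/L.
After outfall 3: Q = 62670 + 4350 = 67020 L/s; C = (62670·7.422 + 4350·48.50)/67020 = 10.09 mg/L.

10.1 mg/L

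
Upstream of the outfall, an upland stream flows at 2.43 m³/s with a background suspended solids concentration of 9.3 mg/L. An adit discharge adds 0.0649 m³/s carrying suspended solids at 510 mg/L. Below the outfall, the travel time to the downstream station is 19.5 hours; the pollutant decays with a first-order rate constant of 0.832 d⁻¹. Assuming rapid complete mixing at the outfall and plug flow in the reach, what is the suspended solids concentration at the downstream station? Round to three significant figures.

Mixed concentration C = ΣQC/ΣQ = (2.430·9.300 + 0.06490·510.0) / 2.495 = 55.70/2.495 = 22.32 mg/L.
Applying C = C₀e^(−kt): 22.32 × 0.5086 = 11.36 mg/L.

11.4 mg/L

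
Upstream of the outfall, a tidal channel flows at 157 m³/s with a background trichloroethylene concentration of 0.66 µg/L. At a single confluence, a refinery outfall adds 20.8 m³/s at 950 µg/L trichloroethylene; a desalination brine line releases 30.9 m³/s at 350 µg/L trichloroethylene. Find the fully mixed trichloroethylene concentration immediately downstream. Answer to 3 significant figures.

147 µg/L

Mass balance: C = (157.0·0.6600 + 20.80·950.0 + 30.90·350.0) / 208.7 = 30680/208.7 = 147.0 µg/L.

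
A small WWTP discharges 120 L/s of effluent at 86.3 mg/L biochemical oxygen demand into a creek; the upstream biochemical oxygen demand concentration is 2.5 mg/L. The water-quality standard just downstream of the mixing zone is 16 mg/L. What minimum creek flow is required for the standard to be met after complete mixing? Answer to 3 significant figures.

Set C_mix = 16: (Q·2.500 + 120.0·86.30) / (Q + 120.0) = 16
→ Q = 120.0·(86.30 − 16)/(16 − 2.500) = 624.9 L/s.

625 L/s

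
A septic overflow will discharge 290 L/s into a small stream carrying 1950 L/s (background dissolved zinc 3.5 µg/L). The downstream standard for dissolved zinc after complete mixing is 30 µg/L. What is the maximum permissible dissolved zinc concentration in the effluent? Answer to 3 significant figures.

At the limit, (Qr·Cr + Qe·Cₑ)/(Qr + Qe) = 30:
Cₑ = (2240·30 − 1950·3.500) / 290.0 = 208.2 µg/L.

208 µg/L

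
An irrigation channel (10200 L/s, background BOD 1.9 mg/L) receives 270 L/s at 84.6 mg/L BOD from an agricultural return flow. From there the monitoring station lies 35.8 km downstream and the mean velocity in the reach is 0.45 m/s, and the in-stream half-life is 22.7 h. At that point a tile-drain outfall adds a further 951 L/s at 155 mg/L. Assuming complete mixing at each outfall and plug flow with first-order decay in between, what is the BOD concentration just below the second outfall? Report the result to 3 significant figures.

Mass balance: C = (10200·1.900 + 270.0·84.60) / 10470 = 42220/10470 = 4.033 mg/L; combined flow 10470 L/s.
Travel time t = 35.8·1000 / 0.45 = 79560 s = 22.10 h.
Half-life 22.7 h → k = ln 2 / 22.7 = 0.03054 h⁻¹ = 0.7328 d⁻¹.
After decay, C = 4.033 × e^(−kt) = 4.033 × 0.5093 = 2.054 mg/L.
At the second outfall, C = (10470·2.054 + 951.0·155.0) / (10470 + 951.0) = 14.79 mg/L.

14.8 mg/L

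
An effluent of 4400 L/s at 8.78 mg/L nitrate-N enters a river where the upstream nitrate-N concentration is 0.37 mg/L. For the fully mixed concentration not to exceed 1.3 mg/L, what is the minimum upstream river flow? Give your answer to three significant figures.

35400 L/s

Set C_mix = 1.3: (Q·0.3700 + 4400·8.780) / (Q + 4400) = 1.3
→ Q = 4400·(8.780 − 1.3)/(1.3 − 0.3700) = 35390 L/s.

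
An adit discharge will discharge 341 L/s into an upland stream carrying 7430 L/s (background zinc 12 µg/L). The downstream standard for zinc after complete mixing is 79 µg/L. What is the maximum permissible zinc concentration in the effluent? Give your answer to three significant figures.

At the limit, (Qr·Cr + Qe·Cₑ)/(Qr + Qe) = 79:
Cₑ = (7771·79 − 7430·12.00) / 341.0 = 1539 µg/L.

1540 µg/L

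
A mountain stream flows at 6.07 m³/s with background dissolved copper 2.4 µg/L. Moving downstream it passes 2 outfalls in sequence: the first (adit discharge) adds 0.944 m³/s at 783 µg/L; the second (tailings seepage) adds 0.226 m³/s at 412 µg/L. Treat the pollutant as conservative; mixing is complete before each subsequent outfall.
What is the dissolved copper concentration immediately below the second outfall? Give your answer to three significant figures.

Below outfall 1: Q → 7.014 m³/s, C = (6.070·2.400 + 0.9440·783.0)/7.014 = 107.5 µg/L.
Below outfall 2: Q → 7.240 m³/s, C = (7.014·107.5 + 0.2260·412.0)/7.240 = 117.0 µg/L.

117 µg/L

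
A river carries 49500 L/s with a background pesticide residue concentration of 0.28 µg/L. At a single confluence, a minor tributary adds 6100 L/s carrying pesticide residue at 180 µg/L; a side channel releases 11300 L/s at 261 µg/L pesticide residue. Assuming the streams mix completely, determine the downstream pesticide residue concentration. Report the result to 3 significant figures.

60.7 µg/L

Mass balance: C = (49500·0.2800 + 6100·180.0 + 11300·261.0) / 66900 = 4061000/66900 = 60.70 µg/L.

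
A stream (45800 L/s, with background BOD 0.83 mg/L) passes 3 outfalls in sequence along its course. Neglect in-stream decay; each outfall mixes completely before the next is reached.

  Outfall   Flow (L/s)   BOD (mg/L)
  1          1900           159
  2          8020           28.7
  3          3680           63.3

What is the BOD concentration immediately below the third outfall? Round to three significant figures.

13.5 mg/L

After outfall 1: Q = 45800 + 1900 = 47700 L/s; C = (45800·0.8300 + 1900·159.0)/47700 = 7.130 mg/L.
After outfall 2: Q = 47700 + 8020 = 55720 L/s; C = (47700·7.130 + 8020·28.70)/55720 = 10.23 mg/L.
After outfall 3: Q = 55720 + 3680 = 59400 L/s; C = (55720·10.23 + 3680·63.30)/59400 = 13.52 mg/L.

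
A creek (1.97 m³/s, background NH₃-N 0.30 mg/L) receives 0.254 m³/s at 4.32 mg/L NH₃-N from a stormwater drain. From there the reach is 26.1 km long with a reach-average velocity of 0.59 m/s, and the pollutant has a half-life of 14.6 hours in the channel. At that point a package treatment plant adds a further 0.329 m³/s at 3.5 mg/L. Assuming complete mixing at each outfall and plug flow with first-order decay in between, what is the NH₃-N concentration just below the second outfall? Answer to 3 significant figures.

After mixing, C = (1.970·0.3000 + 0.2540·4.320) / 2.224 = 1.688/2.224 = 0.7591 mg/L; combined flow 2.224 m³/s.
Travel time t = 26.1·1000 / 0.59 = 44240 s = 12.29 h.
Half-life 14.6 h → k = ln 2 / 14.6 = 0.04748 h⁻¹ = 1.139 d⁻¹.
Decay over the reach: 0.7591·exp(−kt) = 0.7591·0.5580 = 0.4236 mg/L.
At the second outfall, C = (2.224·0.4236 + 0.3290·3.500) / (2.224 + 0.3290) = 0.8200 mg/L.

0.820 mg/L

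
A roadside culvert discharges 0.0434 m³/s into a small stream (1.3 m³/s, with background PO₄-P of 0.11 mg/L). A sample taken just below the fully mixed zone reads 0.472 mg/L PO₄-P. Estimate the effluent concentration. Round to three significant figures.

11.3 mg/L

Mass balance: 1.300·0.1100 + 0.04340·Cₑ = 1.343·0.4720
→ Cₑ = (1.343·0.4720 − 1.300·0.1100) / 0.04340 = 11.32 mg/L.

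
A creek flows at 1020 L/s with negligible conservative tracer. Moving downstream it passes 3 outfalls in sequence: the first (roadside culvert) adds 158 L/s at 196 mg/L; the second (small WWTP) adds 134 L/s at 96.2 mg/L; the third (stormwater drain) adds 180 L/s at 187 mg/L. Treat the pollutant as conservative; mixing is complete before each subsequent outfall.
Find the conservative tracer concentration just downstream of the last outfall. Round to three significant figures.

52.0 mg/L

Outfall 1: combined Q = 1178 L/s; C = (1020·0 + 158.0·196.0)/1178 = 26.29 mg/L.
Outfall 2: combined Q = 1312 L/s; C = (1178·26.29 + 134.0·96.20)/1312 = 33.43 mg/L.
Outfall 3: combined Q = 1492 L/s; C = (1312·33.43 + 180.0·187.0)/1492 = 51.96 mg/L.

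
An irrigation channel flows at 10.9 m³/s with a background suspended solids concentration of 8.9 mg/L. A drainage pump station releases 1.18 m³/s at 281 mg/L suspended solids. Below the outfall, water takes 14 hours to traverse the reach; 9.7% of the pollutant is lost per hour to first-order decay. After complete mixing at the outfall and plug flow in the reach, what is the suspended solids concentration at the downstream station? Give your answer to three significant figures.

Mixed concentration C = ΣQC/ΣQ = (10.90·8.900 + 1.180·281.0) / 12.08 = 428.6/12.08 = 35.48 mg/L.
9.7%/h lost → k = −ln(1 − 0.097) = 0.1020 h⁻¹.
Applying C = C₀e^(−kt): 35.48 × 0.2397 = 8.504 mg/L.

8.50 mg/L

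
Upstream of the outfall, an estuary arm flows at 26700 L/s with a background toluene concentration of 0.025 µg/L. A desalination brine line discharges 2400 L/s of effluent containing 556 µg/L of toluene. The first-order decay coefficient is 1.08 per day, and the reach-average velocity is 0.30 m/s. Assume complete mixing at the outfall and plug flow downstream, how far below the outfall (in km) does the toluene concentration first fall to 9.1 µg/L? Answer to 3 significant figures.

38.8 km

Mixed concentration C = ΣQC/ΣQ = (26700·0.02500 + 2400·556.0) / 29100 = 1335000/29100 = 45.88 µg/L.
Set 45.88·exp(−k·t) = 9.1 → t = ln(45.88/9.1)/k = 129400 s = 35.95 h.
Distance = v·t = 0.30·129400 = 38830 m = 38.83 km.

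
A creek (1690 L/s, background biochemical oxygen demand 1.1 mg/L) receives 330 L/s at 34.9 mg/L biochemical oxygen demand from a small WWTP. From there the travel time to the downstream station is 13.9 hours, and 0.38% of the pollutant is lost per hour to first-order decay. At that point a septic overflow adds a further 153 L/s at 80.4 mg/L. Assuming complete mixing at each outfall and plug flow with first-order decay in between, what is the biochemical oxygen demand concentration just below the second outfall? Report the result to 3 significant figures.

11.5 mg/L

Mass balance: C = (1690·1.100 + 330.0·34.90) / 2020 = 13380/2020 = 6.622 mg/L; combined flow 2020 L/s.
0.38%/h lost → k = −ln(1 − 0.0038) = 0.003807 h⁻¹.
First-order decay: C = 6.622·exp(−k·t) = 6.622·0.9485 = 6.280 mg/L.
At the second outfall, C = (2020·6.280 + 153.0·80.40) / (2020 + 153.0) = 11.50 mg/L.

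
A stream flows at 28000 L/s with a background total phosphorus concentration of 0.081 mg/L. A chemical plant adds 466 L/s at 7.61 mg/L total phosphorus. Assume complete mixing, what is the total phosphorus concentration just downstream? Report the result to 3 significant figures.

0.204 mg/L

Mixed concentration C = ΣQC/ΣQ = (28000·0.08100 + 466.0·7.610) / 28470 = 5814/28470 = 0.2043 mg/L.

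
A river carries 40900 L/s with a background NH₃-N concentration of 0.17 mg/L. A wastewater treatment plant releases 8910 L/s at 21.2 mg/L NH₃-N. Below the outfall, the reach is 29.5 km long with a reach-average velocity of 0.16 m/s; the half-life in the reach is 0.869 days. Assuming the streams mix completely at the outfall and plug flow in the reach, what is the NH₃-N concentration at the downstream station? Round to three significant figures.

Mass balance: C = (40900·0.1700 + 8910·21.20) / 49810 = 195800/49810 = 3.932 mg/L.
Travel time t = 29.5·1000 / 0.16 = 184400 s = 51.22 h.
Half-life 0.869 d → k = ln 2 / 0.869 = 0.7976 d⁻¹.
First-order decay: C = 3.932·exp(−k·t) = 3.932·0.1823 = 0.7168 mg/L.

0.717 mg/L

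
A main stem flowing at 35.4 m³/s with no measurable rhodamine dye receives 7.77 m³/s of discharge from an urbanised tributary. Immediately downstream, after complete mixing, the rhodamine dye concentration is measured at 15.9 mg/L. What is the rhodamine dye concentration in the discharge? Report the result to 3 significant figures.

Mass balance: 35.40·0 + 7.770·Cₑ = 43.17·15.90
→ Cₑ = (43.17·15.90 − 35.40·0) / 7.770 = 88.34 mg/L.

88.3 mg/L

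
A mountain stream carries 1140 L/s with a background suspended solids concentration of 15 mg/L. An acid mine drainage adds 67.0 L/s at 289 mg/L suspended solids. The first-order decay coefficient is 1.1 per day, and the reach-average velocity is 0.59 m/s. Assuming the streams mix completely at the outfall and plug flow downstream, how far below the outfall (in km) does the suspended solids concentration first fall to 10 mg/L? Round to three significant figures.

51.2 km

Conservation of mass: C = (1140·15.00 + 67.00·289.0) / 1207 = 36460/1207 = 30.21 mg/L.
Set 30.21·exp(−k·t) = 10 → t = ln(30.21/10)/k = 86840 s = 24.12 h.
Distance = v·t = 0.59·86840 = 51230 m = 51.23 km.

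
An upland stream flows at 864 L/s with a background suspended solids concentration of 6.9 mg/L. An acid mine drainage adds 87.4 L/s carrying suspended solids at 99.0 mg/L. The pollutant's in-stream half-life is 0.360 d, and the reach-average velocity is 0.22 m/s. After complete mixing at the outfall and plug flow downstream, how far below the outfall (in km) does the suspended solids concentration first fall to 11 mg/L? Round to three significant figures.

3.30 km

Mass balance: C = (864.0·6.900 + 87.40·99.00) / 951.4 = 14610/951.4 = 15.36 mg/L.
Half-life 0.360 d → k = ln 2 / 0.360 = 1.925 d⁻¹.
Set 15.36·exp(−k·t) = 11 → t = ln(15.36/11)/k = 14980 s = 4.162 h.
Distance = v·t = 0.22·14980 = 3297 m = 3.297 km.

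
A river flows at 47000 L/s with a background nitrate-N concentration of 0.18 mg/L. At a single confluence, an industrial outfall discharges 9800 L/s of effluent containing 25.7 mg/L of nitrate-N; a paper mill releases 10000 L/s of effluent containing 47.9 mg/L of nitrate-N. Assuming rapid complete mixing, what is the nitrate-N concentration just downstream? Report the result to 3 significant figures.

11.1 mg/L

Mass balance: C = (47000·0.1800 + 9800·25.70 + 10000·47.90) / 66800 = 739300/66800 = 11.07 mg/L.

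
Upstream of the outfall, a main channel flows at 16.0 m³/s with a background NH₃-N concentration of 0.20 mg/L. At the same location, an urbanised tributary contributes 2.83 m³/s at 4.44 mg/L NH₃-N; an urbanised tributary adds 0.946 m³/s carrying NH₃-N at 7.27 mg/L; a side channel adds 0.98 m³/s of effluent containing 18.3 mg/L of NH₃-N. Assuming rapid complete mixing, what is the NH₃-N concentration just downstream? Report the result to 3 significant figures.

1.95 mg/L

Conservation of mass: C = (16.00·0.2000 + 2.830·4.440 + 0.9460·7.270 + 0.9800·18.30) / 20.76 = 40.58/20.76 = 1.955 mg/L.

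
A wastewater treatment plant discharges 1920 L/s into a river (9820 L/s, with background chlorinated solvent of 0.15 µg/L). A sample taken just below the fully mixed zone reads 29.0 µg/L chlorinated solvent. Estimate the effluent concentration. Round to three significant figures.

177 µg/L

Mass balance: 9820·0.1500 + 1920·Cₑ = 11740·29.00
→ Cₑ = (11740·29.00 − 9820·0.1500) / 1920 = 176.6 µg/L.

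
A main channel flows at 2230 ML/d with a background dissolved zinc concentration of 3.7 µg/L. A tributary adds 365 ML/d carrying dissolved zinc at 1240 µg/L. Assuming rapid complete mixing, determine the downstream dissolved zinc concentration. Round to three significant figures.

178 µg/L

After mixing, C = (2230·3.700 + 365.0·1240) / 2595 = 460900/2595 = 177.6 µg/L.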